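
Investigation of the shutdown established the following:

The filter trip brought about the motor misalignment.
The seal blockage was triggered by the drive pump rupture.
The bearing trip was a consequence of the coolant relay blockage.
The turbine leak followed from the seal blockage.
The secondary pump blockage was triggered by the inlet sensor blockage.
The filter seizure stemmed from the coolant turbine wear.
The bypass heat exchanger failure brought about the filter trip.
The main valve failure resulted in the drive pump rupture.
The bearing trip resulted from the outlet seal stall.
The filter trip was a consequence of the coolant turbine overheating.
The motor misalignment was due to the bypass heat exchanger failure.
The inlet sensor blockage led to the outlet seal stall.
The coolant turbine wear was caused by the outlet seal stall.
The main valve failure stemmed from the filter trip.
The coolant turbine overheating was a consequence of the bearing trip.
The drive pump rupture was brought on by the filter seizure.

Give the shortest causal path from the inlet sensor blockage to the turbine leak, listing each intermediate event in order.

the inlet sensor blockage → the outlet seal stall → the coolant turbine wear → the filter seizure → the drive pump rupture → the seal blockage → the turbine leak

the inlet sensor blockage → the outlet seal stall
the outlet seal stall → the coolant turbine wear
the coolant turbine wear → the filter seizure
the filter seizure → the drive pump rupture
the drive pump rupture → the seal blockage
the seal blockage → the turbine leak
Length: 6 steps.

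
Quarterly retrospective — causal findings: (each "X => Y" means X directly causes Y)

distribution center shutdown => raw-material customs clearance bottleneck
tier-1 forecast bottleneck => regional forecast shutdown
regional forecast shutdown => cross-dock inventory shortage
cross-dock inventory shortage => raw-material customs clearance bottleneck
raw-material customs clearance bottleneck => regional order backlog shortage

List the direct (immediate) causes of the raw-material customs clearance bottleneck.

Upstream contributors include the tier-1 forecast bottleneck, the regional forecast shutdown, but only the cross-dock inventory shortage, the distribution center shutdown feed directly into the raw-material customs clearance bottleneck.

the cross-dock inventory shortage, the distribution center shutdown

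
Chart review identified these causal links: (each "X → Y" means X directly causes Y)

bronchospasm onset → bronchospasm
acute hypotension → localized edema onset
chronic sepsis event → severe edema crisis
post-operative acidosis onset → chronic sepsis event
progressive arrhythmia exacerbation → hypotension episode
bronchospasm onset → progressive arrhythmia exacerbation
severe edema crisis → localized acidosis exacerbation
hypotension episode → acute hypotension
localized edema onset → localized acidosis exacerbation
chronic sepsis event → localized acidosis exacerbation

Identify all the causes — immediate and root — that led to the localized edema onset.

the acute hypotension, the bronchospasm onset, the hypotension episode, the progressive arrhythmia exacerbation

Immediate cause of the localized edema onset: the acute hypotension.
Further upstream: the bronchospasm onset, the progressive arrhythmia exacerbation, the hypotension episode.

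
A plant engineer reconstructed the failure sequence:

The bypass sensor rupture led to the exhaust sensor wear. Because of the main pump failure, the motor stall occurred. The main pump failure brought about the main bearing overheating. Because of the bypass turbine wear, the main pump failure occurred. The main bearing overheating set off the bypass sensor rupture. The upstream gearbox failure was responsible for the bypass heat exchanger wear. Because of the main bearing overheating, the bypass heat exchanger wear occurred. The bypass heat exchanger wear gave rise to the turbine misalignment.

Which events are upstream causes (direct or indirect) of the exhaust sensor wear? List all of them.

Immediate cause of the exhaust sensor wear: the bypass sensor rupture.
Further upstream: the bypass turbine wear, the main pump failure, the main bearing overheating.

the bypass sensor rupture, the bypass turbine wear, the main bearing overheating, the main pump failure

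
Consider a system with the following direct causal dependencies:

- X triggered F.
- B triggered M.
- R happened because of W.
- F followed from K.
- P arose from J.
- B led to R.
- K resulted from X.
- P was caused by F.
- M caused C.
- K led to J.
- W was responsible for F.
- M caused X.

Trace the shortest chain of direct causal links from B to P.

B → M
M → X
X → F
F → P
Length: 4 steps.

B → M → X → F → P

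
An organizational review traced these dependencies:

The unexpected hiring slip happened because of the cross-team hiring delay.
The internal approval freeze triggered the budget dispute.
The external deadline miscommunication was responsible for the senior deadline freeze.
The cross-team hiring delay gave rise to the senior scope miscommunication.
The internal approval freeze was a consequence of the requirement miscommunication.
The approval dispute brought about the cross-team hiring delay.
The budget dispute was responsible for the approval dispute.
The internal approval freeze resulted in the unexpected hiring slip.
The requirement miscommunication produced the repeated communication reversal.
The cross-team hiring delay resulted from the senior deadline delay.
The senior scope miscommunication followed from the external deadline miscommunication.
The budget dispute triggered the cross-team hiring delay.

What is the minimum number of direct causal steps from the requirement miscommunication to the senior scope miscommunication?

4

Shortest chain: the requirement miscommunication → the internal approval freeze → the budget dispute → the cross-team hiring delay → the senior scope miscommunication.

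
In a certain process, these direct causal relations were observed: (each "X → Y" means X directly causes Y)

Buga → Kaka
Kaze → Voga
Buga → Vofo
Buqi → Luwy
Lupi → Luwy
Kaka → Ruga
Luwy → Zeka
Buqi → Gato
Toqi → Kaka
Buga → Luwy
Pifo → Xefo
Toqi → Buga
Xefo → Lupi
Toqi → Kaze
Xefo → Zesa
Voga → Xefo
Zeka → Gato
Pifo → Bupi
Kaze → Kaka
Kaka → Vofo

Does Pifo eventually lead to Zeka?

Yes

There is a causal chain: Pifo → Xefo → Lupi → Luwy → Zeka.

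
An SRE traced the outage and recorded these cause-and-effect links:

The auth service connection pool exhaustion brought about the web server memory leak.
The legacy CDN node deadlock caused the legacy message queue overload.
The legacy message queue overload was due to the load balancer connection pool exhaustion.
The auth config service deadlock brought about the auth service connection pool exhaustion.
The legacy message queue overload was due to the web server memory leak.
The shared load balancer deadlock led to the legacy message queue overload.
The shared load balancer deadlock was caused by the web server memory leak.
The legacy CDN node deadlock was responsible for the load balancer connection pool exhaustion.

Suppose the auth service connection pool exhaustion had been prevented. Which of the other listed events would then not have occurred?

Downstream of the auth service connection pool exhaustion: the web server memory leak, the shared load balancer deadlock, the legacy message queue overload.
Of those, still caused via another path: the legacy message queue overload.
The remainder have no surviving cause.

the shared load balancer deadlock, the web server memory leak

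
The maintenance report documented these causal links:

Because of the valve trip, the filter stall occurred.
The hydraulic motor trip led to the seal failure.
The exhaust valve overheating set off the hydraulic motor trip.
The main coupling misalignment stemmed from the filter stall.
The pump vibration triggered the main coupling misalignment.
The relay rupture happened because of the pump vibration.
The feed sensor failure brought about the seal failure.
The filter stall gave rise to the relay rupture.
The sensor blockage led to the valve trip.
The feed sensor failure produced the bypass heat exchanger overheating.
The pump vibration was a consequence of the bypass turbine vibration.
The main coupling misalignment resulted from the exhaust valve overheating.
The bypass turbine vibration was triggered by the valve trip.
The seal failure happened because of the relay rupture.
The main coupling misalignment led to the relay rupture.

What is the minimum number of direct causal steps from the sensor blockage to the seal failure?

Shortest chain: the sensor blockage → the valve trip → the filter stall → the relay rupture → the seal failure.

4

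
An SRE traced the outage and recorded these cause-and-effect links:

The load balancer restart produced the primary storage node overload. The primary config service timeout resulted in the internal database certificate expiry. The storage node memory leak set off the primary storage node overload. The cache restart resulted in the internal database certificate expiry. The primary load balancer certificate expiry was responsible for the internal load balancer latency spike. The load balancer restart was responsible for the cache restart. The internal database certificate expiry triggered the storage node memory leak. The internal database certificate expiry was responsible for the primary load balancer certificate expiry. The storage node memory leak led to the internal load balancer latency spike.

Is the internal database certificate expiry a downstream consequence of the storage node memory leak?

No

The storage node memory leak leads to the primary storage node overload, the internal load balancer latency spike; the internal database certificate expiry is not among them.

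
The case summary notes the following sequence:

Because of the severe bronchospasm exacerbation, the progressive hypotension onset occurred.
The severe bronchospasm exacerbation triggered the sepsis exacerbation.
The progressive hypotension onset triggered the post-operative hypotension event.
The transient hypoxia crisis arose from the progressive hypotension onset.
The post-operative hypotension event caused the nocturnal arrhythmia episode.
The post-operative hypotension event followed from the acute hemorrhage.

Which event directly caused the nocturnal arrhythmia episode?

Upstream contributors include the severe bronchospasm exacerbation, the progressive hypotension onset, the acute hemorrhage, but only the post-operative hypotension event feeds directly into the nocturnal arrhythmia episode.

the post-operative hypotension event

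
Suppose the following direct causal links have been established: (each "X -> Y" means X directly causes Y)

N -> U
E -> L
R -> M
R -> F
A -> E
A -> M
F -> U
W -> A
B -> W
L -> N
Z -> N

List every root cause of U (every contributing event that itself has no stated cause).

B, R, Z

Tracing upstream from U: U ← N ← L ← E ← A ← W ← B.
A separate upstream branch: U ← F ← R.
A separate upstream branch: U ← N ← Z.
Each of those chain origins has no stated cause.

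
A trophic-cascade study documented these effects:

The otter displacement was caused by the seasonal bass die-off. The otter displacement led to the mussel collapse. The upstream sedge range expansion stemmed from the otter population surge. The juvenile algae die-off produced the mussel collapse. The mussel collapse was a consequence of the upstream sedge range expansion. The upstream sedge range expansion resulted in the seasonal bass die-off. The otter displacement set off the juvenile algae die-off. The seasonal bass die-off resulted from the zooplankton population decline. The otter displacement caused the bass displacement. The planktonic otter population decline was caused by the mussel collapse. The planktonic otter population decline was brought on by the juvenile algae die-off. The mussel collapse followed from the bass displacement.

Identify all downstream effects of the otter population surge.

the bass displacement, the juvenile algae die-off, the mussel collapse, the otter displacement, the planktonic otter population decline, the seasonal bass die-off, the upstream sedge range expansion

Direct effects: the upstream sedge range expansion.
2 steps out: the seasonal bass die-off, the mussel collapse.
3 steps out: the otter displacement, the planktonic otter population decline.
4 steps out: the bass displacement, the juvenile algae die-off.
Not reachable from it: the zooplankton population decline.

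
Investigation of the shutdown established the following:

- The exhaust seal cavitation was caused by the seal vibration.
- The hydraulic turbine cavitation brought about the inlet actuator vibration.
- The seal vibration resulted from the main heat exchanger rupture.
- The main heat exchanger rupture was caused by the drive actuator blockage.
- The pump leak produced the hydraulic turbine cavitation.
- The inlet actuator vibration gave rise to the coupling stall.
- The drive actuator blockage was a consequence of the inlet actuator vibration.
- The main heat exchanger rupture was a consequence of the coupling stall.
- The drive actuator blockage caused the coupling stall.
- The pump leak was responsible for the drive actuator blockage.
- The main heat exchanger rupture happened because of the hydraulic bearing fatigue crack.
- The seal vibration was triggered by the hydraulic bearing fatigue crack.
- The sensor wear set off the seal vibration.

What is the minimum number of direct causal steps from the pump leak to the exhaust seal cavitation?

4

Shortest chain: the pump leak → the drive actuator blockage → the main heat exchanger rupture → the seal vibration → the exhaust seal cavitation.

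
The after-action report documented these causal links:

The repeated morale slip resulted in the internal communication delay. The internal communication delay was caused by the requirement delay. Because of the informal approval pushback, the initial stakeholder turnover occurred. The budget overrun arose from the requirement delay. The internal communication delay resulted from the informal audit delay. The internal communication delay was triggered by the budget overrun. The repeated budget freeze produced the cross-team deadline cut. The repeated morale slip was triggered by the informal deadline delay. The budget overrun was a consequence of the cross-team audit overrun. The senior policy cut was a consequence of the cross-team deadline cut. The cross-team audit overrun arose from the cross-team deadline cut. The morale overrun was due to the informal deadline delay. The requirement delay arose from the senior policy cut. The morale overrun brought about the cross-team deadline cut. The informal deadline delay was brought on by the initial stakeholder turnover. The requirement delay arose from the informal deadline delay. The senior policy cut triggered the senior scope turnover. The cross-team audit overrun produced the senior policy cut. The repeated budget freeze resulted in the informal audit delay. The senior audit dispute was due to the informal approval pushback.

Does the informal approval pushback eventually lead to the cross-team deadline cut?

Yes

There is a causal chain: the informal approval pushback → the initial stakeholder turnover → the informal deadline delay → the morale overrun → the cross-team deadline cut.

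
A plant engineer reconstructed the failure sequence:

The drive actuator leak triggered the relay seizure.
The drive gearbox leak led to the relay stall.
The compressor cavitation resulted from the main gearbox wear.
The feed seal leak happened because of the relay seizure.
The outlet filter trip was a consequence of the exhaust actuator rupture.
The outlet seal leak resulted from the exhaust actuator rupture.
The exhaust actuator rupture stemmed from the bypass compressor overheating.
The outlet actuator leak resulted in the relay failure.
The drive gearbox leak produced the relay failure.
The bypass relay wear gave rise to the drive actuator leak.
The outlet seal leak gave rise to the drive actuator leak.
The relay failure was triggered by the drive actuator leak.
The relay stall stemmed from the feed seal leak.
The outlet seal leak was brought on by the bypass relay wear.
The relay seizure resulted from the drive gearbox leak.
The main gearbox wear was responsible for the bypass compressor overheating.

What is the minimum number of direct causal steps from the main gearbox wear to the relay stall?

7

Shortest chain: the main gearbox wear → the bypass compressor overheating → the exhaust actuator rupture → the outlet seal leak → the drive actuator leak → the relay seizure → the feed seal leak → the relay stall.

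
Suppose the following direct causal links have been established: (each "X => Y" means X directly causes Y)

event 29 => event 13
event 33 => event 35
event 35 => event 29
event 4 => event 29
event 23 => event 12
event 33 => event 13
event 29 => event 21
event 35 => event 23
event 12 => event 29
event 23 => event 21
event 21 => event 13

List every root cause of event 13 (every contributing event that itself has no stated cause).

event 33, event 4

Tracing upstream from event 13: event 13 ← event 33.
A separate upstream branch: event 13 ← event 29 ← event 4.
Each of those chain origins has no stated cause.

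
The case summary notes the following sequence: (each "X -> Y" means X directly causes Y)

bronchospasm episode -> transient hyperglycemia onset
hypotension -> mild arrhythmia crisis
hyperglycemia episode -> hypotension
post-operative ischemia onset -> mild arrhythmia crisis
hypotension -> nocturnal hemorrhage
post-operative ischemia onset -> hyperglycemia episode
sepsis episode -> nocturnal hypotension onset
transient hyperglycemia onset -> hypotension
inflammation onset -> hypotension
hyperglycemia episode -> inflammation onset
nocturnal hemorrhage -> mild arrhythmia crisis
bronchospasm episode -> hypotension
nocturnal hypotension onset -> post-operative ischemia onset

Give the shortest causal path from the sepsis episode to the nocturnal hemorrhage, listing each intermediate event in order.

the sepsis episode → the nocturnal hypotension onset → the post-operative ischemia onset → the hyperglycemia episode → the hypotension → the nocturnal hemorrhage

the sepsis episode → the nocturnal hypotension onset
the nocturnal hypotension onset → the post-operative ischemia onset
the post-operative ischemia onset → the hyperglycemia episode
the hyperglycemia episode → the hypotension
the hypotension → the nocturnal hemorrhage
Length: 5 steps.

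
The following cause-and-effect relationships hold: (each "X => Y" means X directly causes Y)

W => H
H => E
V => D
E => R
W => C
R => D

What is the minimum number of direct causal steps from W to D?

Shortest chain: W → H → E → R → D.

4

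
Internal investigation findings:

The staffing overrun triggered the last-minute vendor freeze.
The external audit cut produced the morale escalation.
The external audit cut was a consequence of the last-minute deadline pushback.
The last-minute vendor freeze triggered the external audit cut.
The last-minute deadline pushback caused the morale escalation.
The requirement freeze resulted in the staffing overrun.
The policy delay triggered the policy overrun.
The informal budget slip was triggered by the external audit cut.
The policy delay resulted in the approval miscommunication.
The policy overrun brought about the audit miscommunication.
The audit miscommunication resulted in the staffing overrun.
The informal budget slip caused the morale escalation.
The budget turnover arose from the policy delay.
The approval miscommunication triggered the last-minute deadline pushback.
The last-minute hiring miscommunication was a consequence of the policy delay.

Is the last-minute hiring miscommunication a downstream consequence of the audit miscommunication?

The audit miscommunication leads to the staffing overrun, the last-minute vendor freeze, the external audit cut, the informal budget slip, the morale escalation; the last-minute hiring miscommunication is not among them.

No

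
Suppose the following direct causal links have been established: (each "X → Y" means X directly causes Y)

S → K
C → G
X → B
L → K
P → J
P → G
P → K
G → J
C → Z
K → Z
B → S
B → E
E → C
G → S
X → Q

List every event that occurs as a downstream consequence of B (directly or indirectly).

Direct effects: E, S.
2 steps out: C, K.
3 steps out: G, Z.
4 steps out: J.
Not reachable from it: X, Q, P, L.

C, E, G, J, K, S, Z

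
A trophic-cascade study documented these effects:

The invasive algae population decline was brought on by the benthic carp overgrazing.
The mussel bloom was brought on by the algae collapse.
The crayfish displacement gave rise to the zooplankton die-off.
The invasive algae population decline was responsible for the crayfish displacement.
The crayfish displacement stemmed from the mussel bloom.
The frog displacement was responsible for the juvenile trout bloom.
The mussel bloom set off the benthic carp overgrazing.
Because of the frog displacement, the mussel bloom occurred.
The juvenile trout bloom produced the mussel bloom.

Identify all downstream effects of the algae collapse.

Direct effects: the mussel bloom.
2 steps out: the benthic carp overgrazing, the crayfish displacement.
3 steps out: the invasive algae population decline, the zooplankton die-off.
Not reachable from it: the frog displacement, the juvenile trout bloom.

the benthic carp overgrazing, the crayfish displacement, the invasive algae population decline, the mussel bloom, the zooplankton die-off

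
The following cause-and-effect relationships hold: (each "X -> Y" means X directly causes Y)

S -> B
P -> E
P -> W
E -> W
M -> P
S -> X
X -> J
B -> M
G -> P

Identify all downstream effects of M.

E, P, W

Direct effects: P.
2 steps out: E, W.
Not reachable from it: S, X, B, J, G.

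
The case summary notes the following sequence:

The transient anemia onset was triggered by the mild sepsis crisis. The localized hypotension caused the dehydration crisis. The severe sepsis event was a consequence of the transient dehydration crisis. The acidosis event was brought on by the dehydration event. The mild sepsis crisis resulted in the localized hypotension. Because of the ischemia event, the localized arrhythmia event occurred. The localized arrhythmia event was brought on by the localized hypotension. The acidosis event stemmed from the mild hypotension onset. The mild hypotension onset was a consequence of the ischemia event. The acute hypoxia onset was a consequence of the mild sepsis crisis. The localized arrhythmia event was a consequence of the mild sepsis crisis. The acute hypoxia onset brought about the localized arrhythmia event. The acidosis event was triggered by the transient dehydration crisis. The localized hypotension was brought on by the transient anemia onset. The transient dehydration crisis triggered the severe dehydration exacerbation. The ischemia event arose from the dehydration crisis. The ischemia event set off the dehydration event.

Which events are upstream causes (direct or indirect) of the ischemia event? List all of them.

the dehydration crisis, the localized hypotension, the mild sepsis crisis, the transient anemia onset

Immediate cause of the ischemia event: the dehydration crisis.
Further upstream: the mild sepsis crisis, the transient anemia onset, the localized hypotension.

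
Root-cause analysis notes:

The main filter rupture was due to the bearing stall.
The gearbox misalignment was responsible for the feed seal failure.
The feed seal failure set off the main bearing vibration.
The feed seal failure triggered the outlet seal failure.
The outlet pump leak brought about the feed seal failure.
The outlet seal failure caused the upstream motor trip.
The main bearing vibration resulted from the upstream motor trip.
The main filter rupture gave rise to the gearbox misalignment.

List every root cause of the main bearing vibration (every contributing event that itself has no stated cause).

Tracing upstream from the main bearing vibration: the main bearing vibration ← the feed seal failure ← the gearbox misalignment ← the main filter rupture ← the bearing stall.
A separate upstream branch: the main bearing vibration ← the feed seal failure ← the outlet pump leak.
Each of those chain origins has no stated cause.

the bearing stall, the outlet pump leak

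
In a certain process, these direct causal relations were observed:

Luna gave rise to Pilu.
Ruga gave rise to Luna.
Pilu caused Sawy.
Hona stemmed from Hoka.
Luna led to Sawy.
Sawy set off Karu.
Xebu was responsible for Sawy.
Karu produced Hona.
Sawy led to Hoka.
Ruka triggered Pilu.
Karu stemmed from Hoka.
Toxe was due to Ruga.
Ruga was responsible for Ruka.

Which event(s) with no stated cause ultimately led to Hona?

Tracing upstream from Hona: Hona ← Hoka ← Sawy ← Luna ← Ruga.
A separate upstream branch: Hona ← Hoka ← Sawy ← Xebu.
Each of those chain origins has no stated cause.

Ruga, Xebu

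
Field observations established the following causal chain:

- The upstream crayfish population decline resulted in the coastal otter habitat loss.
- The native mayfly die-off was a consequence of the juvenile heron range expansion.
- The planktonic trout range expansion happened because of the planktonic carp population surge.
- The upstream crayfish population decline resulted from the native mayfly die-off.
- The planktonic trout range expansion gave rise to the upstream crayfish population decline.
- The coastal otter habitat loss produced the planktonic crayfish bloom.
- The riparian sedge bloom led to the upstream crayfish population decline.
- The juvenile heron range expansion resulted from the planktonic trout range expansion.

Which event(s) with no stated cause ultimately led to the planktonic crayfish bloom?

the planktonic carp population surge, the riparian sedge bloom

Tracing upstream from the planktonic crayfish bloom: the planktonic crayfish bloom ← the coastal otter habitat loss ← the upstream crayfish population decline ← the planktonic trout range expansion ← the planktonic carp population surge.
A separate upstream branch: the planktonic crayfish bloom ← the coastal otter habitat loss ← the upstream crayfish population decline ← the riparian sedge bloom.
Each of those chain origins has no stated cause.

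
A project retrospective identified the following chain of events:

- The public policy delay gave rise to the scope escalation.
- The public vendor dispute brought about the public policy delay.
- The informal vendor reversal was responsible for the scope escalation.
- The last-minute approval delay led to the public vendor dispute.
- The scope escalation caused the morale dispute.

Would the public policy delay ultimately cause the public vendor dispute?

No

The public policy delay leads to the scope escalation, the morale dispute; the public vendor dispute is not among them.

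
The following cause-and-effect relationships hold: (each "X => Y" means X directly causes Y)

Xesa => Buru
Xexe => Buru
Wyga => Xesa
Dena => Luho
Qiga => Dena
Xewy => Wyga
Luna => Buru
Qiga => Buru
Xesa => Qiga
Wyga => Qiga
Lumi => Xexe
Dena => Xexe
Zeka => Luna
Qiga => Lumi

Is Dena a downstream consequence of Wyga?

Yes

There is a causal chain: Wyga → Qiga → Dena.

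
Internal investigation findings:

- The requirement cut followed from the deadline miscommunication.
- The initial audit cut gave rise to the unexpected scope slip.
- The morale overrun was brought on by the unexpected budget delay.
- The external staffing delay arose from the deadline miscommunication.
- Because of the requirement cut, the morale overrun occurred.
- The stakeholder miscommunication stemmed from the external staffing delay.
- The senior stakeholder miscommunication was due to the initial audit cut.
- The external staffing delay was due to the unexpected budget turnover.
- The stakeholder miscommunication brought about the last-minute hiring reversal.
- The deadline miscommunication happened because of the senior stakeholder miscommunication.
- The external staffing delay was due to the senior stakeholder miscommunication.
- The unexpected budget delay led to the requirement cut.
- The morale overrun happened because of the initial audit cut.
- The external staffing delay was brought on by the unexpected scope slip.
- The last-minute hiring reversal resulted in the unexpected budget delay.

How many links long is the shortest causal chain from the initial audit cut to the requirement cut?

Shortest chain: the initial audit cut → the senior stakeholder miscommunication → the deadline miscommunication → the requirement cut.

3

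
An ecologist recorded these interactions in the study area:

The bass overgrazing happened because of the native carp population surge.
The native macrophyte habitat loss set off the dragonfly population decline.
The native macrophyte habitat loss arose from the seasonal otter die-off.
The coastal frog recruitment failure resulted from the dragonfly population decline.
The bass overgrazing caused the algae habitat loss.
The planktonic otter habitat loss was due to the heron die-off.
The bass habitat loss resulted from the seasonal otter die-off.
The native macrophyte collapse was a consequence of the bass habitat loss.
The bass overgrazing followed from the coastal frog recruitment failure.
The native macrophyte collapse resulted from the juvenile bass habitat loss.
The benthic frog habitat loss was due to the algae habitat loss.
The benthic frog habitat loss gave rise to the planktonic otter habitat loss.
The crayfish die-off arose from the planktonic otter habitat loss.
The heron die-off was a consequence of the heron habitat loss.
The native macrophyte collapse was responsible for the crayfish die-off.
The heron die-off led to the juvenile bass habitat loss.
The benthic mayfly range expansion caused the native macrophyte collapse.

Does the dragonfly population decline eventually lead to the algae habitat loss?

Yes

There is a causal chain: the dragonfly population decline → the coastal frog recruitment failure → the bass overgrazing → the algae habitat loss.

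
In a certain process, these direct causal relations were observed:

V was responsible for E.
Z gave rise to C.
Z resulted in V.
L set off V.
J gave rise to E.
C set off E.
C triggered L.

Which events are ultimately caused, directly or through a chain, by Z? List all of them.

C, E, L, V

Direct effects: C, V.
2 steps out: L, E.
Not reachable from it: J.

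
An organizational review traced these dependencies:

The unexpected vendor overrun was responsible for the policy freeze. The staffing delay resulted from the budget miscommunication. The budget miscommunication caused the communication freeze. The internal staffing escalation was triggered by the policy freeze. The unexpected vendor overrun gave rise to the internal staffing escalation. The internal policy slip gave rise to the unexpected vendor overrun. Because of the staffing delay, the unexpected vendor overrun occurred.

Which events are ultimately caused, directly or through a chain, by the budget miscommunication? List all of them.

the communication freeze, the internal staffing escalation, the policy freeze, the staffing delay, the unexpected vendor overrun

Direct effects: the communication freeze, the staffing delay.
2 steps out: the unexpected vendor overrun.
3 steps out: the policy freeze, the internal staffing escalation.
Not reachable from it: the internal policy slip.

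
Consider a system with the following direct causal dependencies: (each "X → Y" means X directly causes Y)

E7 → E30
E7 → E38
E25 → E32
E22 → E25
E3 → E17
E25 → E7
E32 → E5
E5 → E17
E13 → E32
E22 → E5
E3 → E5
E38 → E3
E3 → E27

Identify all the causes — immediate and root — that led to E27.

E22, E25, E3, E38, E7

Immediate cause of E27: E3.
Further upstream: E22, E25, E7, E38.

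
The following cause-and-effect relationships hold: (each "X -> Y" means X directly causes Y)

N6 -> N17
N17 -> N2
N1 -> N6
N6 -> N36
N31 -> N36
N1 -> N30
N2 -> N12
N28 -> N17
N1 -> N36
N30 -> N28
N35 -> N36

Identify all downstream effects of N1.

N12, N17, N2, N28, N30, N36, N6

Direct effects: N30, N6, N36.
2 steps out: N28, N17.
3 steps out: N2.
4 steps out: N12.
Not reachable from it: N31, N35.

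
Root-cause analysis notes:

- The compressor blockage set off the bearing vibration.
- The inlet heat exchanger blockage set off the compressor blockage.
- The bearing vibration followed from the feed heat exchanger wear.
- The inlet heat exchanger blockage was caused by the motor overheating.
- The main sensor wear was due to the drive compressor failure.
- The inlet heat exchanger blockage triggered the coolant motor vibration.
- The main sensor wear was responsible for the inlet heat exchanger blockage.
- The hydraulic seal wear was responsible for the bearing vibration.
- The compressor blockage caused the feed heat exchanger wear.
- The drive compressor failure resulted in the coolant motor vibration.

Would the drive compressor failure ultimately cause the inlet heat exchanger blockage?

There is a causal chain: the drive compressor failure → the main sensor wear → the inlet heat exchanger blockage.

Yes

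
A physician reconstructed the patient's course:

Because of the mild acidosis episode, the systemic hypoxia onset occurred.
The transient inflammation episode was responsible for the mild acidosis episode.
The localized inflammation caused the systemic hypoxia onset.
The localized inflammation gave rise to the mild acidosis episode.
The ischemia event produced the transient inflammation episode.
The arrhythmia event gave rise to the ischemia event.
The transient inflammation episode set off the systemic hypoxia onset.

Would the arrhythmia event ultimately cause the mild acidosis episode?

There is a causal chain: the arrhythmia event → the ischemia event → the transient inflammation episode → the mild acidosis episode.

Yes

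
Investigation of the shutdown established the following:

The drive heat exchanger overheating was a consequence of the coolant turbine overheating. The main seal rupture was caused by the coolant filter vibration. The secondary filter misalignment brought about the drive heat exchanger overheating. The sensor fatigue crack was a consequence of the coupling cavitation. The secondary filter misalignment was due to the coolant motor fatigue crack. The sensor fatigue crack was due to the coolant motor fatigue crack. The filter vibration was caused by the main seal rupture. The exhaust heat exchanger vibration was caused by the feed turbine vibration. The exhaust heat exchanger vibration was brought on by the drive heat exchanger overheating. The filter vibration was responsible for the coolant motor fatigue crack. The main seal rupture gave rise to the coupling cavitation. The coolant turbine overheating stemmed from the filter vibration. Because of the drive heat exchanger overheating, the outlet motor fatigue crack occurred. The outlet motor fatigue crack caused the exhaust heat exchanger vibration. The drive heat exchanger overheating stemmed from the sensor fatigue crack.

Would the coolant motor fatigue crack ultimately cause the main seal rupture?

No

The coolant motor fatigue crack leads to the secondary filter misalignment, the sensor fatigue crack, the drive heat exchanger overheating, the outlet motor fatigue crack, the exhaust heat exchanger vibration; the main seal rupture is not among them.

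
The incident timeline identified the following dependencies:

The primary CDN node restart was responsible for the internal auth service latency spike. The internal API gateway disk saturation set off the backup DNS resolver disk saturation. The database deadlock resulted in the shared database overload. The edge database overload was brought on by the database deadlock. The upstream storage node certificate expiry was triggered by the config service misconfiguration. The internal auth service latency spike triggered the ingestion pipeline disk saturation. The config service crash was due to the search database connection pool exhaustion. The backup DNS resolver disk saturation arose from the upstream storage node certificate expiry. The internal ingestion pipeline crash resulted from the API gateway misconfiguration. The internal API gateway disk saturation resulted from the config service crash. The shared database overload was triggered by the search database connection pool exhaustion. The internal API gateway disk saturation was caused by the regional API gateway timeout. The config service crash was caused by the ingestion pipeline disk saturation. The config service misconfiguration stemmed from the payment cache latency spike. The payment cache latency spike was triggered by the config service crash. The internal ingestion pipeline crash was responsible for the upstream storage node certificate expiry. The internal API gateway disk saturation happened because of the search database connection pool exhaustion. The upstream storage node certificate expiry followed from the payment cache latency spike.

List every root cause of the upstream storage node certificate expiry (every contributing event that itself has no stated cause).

Tracing upstream from the upstream storage node certificate expiry: the upstream storage node certificate expiry ← the payment cache latency spike ← the config service crash ← the search database connection pool exhaustion.
A separate upstream branch: the upstream storage node certificate expiry ← the payment cache latency spike ← the config service crash ← the ingestion pipeline disk saturation ← the internal auth service latency spike ← the primary CDN node restart.
A separate upstream branch: the upstream storage node certificate expiry ← the internal ingestion pipeline crash ← the API gateway misconfiguration.
Each of those chain origins has no stated cause.

the API gateway misconfiguration, the primary CDN node restart, the search database connection pool exhaustion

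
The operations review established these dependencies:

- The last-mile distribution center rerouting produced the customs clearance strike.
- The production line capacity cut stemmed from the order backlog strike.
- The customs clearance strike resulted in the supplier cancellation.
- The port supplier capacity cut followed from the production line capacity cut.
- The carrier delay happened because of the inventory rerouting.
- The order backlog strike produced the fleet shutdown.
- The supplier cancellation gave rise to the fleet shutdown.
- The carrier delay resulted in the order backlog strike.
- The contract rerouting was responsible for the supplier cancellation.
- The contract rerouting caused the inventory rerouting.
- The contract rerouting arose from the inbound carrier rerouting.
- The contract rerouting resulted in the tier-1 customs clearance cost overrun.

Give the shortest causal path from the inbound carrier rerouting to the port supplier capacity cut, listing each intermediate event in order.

the inbound carrier rerouting → the contract rerouting → the inventory rerouting → the carrier delay → the order backlog strike → the production line capacity cut → the port supplier capacity cut

the inbound carrier rerouting → the contract rerouting
the contract rerouting → the inventory rerouting
the inventory rerouting → the carrier delay
the carrier delay → the order backlog strike
the order backlog strike → the production line capacity cut
the production line capacity cut → the port supplier capacity cut
Length: 6 steps.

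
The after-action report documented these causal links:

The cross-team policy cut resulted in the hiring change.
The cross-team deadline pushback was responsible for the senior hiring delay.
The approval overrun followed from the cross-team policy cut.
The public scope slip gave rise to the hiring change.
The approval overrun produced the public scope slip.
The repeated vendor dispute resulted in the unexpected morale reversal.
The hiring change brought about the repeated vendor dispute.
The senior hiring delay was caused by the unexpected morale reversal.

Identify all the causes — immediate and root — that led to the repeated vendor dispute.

the approval overrun, the cross-team policy cut, the hiring change, the public scope slip

Immediate cause of the repeated vendor dispute: the hiring change.
Further upstream: the cross-team policy cut, the approval overrun, the public scope slip.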